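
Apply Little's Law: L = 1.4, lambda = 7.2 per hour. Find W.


W = L / lambda = 1.4 / 7.2 = 0.1944 hours

0.1944 hours


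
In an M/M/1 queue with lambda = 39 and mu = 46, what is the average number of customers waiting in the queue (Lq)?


rho = 39/46; Lq = rho^2/(1-rho) = 4.72

4.72


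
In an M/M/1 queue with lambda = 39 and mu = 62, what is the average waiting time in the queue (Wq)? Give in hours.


rho = 39/62; Wq = rho/(mu - lambda) = 0.0273 hours

0.0273 hours


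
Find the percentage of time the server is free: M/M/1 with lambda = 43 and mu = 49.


Idle fraction = (1 - rho) * 100 = (1 - 43/49) * 100 = 12.2%

12.2%


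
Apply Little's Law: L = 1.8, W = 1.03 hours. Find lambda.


lambda = L / W = 1.8 / 1.03 = 1.75 per hour

1.75 per hour


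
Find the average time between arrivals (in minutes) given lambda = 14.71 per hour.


Mean interarrival time = 60/lambda = 60/14.71 = 4.08 minutes

4.08 minutes


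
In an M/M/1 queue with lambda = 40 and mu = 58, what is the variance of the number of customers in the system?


rho = 40/58; Var(N) = rho/(1-rho)^2 = 7.16

7.16


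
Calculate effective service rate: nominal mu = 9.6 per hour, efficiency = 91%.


Effective rate = mu * efficiency = 9.6 * 0.91 = 8.74 per hour

8.74 per hour


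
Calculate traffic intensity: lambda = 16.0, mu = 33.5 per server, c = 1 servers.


rho = lambda / (c * mu) = 16.0 / (1 * 33.5) = 0.4776

0.4776


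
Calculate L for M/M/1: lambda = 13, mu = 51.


rho = 13/51; L = rho/(1-rho) = 0.34

0.34


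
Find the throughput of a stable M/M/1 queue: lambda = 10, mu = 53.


For a stable queue (lambda < mu), throughput = lambda = 10 per hour

10 per hour


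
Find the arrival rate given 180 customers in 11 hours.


lambda = total arrivals / time = 180 / 11 = 16.36 per hour

16.36 per hour


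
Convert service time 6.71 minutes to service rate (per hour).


mu = 60 / avg_service_time = 60 / 6.71 = 8.94 per hour

8.94 per hour


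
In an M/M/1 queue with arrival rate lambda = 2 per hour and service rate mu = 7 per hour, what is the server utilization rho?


rho = lambda/mu = 2/7 = 0.2857

0.2857


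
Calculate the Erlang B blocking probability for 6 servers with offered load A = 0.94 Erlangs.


B(N,A) = (A^N/N!) / sum(A^k/k!, k=0..N) with N=6, A=0.94 = 0.0004

0.0004


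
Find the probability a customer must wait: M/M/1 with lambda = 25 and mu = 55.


P(wait) = rho = lambda/mu = 25/55 = 0.4545

0.4545


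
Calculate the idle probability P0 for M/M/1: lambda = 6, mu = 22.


P0 = 1 - rho = 1 - 6/22 = 0.7273

0.7273


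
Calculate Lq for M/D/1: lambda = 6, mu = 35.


M/D/1: Lq = rho^2 / (2*(1-rho)) where rho = 6/35; Lq = 0.02

0.02


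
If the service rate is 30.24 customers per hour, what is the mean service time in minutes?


Mean service time = 60/mu = 60/30.24 = 1.98 minutes

1.98 minutes


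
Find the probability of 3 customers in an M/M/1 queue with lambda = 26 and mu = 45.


rho = 26/45; P(n) = (1-rho)*rho^n = (1-26/45)*(26/45)^3 = 0.0814

0.0814


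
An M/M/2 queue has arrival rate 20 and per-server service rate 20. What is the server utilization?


rho = lambda/(c*mu) = 20/(2*20) = 0.5

0.5


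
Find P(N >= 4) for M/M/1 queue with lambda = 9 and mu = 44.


P(N >= 4) = rho^4 = (9/44)^4 = 0.0018

0.0018


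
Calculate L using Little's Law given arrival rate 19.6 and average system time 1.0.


L = lambda * W = 19.6 * 1.0 = 19.6

19.6


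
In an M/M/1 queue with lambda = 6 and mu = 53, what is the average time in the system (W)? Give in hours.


W = 1/(mu - lambda) = 1/(53 - 6) = 0.0213 hours

0.0213 hours


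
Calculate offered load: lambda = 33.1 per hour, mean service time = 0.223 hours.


Offered load a = lambda * E[S] = 33.1 * 0.223 = 7.38 Erlangs

7.38 Erlangs


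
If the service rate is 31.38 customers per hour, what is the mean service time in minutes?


Mean service time = 60/mu = 60/31.38 = 1.91 minutes

1.91 minutes


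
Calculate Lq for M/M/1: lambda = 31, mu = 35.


rho = 31/35; Lq = rho^2/(1-rho) = 6.86

6.86


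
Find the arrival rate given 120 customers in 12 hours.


lambda = total arrivals / time = 120 / 12 = 10.0 per hour

10.0 per hour


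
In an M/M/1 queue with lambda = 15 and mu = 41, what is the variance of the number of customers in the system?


rho = 15/41; Var(N) = rho/(1-rho)^2 = 0.91

0.91


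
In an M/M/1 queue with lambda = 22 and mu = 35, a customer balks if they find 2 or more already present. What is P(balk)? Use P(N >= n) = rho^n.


P(N >= 2) = rho^2 = (22/35)^2 = 0.3951

0.3951


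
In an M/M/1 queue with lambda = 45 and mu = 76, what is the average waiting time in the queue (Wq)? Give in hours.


rho = 45/76; Wq = rho/(mu - lambda) = 0.0191 hours

0.0191 hours


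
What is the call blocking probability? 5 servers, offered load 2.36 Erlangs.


B(N,A) = (A^N/N!) / sum(A^k/k!, k=0..N) with N=5, A=2.36 = 0.0596

0.0596


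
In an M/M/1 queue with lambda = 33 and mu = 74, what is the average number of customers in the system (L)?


rho = 33/74; L = rho/(1-rho) = 0.8

0.8


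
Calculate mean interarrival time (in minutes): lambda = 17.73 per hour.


Mean interarrival time = 60/lambda = 60/17.73 = 3.38 minutes

3.38 minutes


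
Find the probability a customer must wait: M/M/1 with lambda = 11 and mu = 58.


P(wait) = rho = lambda/mu = 11/58 = 0.1897

0.1897


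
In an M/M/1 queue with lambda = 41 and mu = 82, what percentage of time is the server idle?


Idle fraction = (1 - rho) * 100 = (1 - 41/82) * 100 = 50.0%

50.0%


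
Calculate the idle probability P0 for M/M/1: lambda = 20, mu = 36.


P0 = 1 - rho = 1 - 20/36 = 0.4444

0.4444


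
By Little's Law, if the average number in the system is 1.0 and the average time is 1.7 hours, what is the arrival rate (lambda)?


lambda = L / W = 1.0 / 1.7 = 0.59 per hour

0.59 per hour


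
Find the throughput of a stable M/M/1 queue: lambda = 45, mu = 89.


For a stable queue (lambda < mu), throughput = lambda = 45 per hour

45 per hour


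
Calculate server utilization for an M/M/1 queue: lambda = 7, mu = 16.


rho = lambda/mu = 7/16 = 0.4375

0.4375


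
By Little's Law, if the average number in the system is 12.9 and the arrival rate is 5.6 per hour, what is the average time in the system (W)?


W = L / lambda = 12.9 / 5.6 = 2.3036 hours

2.3036 hours


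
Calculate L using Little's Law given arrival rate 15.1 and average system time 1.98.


L = lambda * W = 15.1 * 1.98 = 29.9

29.9


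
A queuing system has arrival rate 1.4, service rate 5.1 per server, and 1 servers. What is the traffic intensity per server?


rho = lambda / (c * mu) = 1.4 / (1 * 5.1) = 0.2745

0.2745


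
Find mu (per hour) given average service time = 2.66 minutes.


mu = 60 / avg_service_time = 60 / 2.66 = 22.56 per hour

22.56 per hour


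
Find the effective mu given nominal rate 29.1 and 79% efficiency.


Effective rate = mu * efficiency = 29.1 * 0.79 = 22.99 per hour

22.99 per hour


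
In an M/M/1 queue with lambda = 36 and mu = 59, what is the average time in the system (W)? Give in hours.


W = 1/(mu - lambda) = 1/(59 - 36) = 0.0435 hours

0.0435 hours


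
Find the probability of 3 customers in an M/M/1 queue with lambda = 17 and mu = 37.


rho = 17/37; P(n) = (1-rho)*rho^n = (1-17/37)*(17/37)^3 = 0.0524

0.0524


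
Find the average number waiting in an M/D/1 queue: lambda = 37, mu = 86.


M/D/1: Lq = rho^2 / (2*(1-rho)) where rho = 37/86; Lq = 0.16

0.16


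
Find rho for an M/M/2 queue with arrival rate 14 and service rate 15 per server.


rho = lambda/(c*mu) = 14/(2*15) = 0.4667

0.4667


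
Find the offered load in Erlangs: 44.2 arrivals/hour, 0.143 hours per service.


Offered load a = lambda * E[S] = 44.2 * 0.143 = 6.32 Erlangs

6.32 Erlangs


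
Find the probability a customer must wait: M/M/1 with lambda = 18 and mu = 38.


P(wait) = rho = lambda/mu = 18/38 = 0.4737

0.4737


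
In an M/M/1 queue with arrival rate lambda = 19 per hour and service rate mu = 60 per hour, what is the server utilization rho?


rho = lambda/mu = 19/60 = 0.3167

0.3167


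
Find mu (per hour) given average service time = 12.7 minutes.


mu = 60 / avg_service_time = 60 / 12.7 = 4.72 per hour

4.72 per hour


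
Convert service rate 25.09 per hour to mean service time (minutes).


Mean service time = 60/mu = 60/25.09 = 2.39 minutes

2.39 minutes


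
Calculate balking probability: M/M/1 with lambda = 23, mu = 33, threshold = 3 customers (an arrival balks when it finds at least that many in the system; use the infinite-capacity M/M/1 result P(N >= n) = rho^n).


P(N >= 3) = rho^3 = (23/33)^3 = 0.3386

0.3386


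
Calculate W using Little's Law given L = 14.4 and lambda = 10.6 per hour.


W = L / lambda = 14.4 / 10.6 = 1.3585 hours

1.3585 hours


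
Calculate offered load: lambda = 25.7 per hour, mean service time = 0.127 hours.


Offered load a = lambda * E[S] = 25.7 * 0.127 = 3.26 Erlangs

3.26 Erlangs


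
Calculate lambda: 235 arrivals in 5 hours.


lambda = total arrivals / time = 235 / 5 = 47.0 per hour

47.0 per hour


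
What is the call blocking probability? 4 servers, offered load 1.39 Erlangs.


B(N,A) = (A^N/N!) / sum(A^k/k!, k=0..N) with N=4, A=1.39 = 0.0393

0.0393


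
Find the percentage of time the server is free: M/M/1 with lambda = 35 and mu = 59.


Idle fraction = (1 - rho) * 100 = (1 - 35/59) * 100 = 40.7%

40.7%


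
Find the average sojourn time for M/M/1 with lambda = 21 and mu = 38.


W = 1/(mu - lambda) = 1/(38 - 21) = 0.0588 hours

0.0588 hours


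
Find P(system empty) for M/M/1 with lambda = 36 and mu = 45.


P0 = 1 - rho = 1 - 36/45 = 0.2

0.2


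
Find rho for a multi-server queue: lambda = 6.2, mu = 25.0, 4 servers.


rho = lambda / (c * mu) = 6.2 / (4 * 25.0) = 0.062

0.062


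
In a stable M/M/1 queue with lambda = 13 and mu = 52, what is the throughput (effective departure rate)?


For a stable queue (lambda < mu), throughput = lambda = 13 per hour

13 per hour


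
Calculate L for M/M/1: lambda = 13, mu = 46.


rho = 13/46; L = rho/(1-rho) = 0.39

0.39


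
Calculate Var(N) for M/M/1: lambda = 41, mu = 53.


rho = 41/53; Var(N) = rho/(1-rho)^2 = 15.09

15.09


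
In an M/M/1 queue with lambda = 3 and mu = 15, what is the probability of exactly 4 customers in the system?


rho = 3/15; P(n) = (1-rho)*rho^n = (1-3/15)*(3/15)^4 = 0.0013

0.0013


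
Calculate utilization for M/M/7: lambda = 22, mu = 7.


rho = lambda/(c*mu) = 22/(7*7) = 0.449

0.449


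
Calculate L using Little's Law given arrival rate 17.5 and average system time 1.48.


L = lambda * W = 17.5 * 1.48 = 25.9

25.9


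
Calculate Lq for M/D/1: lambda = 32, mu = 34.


M/D/1: Lq = rho^2 / (2*(1-rho)) where rho = 32/34; Lq = 7.53

7.53


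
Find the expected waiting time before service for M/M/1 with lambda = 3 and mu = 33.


rho = 3/33; Wq = rho/(mu - lambda) = 0.003 hours

0.003 hours


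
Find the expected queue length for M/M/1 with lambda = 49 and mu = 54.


rho = 49/54; Lq = rho^2/(1-rho) = 8.89

8.89


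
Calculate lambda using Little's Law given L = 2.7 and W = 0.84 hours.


lambda = L / W = 2.7 / 0.84 = 3.21 per hour

3.21 per hour


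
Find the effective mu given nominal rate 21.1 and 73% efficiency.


Effective rate = mu * efficiency = 21.1 * 0.73 = 15.4 per hour

15.4 per hour


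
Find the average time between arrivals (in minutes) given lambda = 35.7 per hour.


Mean interarrival time = 60/lambda = 60/35.7 = 1.68 minutes

1.68 minutes


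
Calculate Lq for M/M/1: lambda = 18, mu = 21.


rho = 18/21; Lq = rho^2/(1-rho) = 5.14

5.14


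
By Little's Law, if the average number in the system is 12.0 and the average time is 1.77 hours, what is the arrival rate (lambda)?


lambda = L / W = 12.0 / 1.77 = 6.78 per hour

6.78 per hour


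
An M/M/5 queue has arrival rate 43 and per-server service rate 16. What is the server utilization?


rho = lambda/(c*mu) = 43/(5*16) = 0.5375

0.5375


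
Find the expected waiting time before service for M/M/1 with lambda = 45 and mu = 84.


rho = 45/84; Wq = rho/(mu - lambda) = 0.0137 hours

0.0137 hours


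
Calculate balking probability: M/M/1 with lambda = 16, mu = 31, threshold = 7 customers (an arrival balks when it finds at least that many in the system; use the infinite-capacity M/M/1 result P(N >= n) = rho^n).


P(N >= 7) = rho^7 = (16/31)^7 = 0.0098

0.0098


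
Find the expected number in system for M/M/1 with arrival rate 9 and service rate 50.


rho = 9/50; L = rho/(1-rho) = 0.22

0.22


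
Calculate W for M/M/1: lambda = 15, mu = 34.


W = 1/(mu - lambda) = 1/(34 - 15) = 0.0526 hours

0.0526 hours


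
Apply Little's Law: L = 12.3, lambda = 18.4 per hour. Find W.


W = L / lambda = 12.3 / 18.4 = 0.6685 hours

0.6685 hours


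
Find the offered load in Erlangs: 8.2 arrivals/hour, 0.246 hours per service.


Offered load a = lambda * E[S] = 8.2 * 0.246 = 2.02 Erlangs

2.02 Erlangs


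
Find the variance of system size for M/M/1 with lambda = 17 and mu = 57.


rho = 17/57; Var(N) = rho/(1-rho)^2 = 0.61

0.61


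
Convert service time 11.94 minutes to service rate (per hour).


mu = 60 / avg_service_time = 60 / 11.94 = 5.03 per hour

5.03 per hour


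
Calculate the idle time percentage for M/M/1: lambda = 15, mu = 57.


Idle fraction = (1 - rho) * 100 = (1 - 15/57) * 100 = 73.7%

73.7%


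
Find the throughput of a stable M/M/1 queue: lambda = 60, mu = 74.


For a stable queue (lambda < mu), throughput = lambda = 60 per hour

60 per hour


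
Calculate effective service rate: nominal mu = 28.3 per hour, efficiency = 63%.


Effective rate = mu * efficiency = 28.3 * 0.63 = 17.83 per hour

17.83 per hour


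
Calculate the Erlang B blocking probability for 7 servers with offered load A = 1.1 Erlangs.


B(N,A) = (A^N/N!) / sum(A^k/k!, k=0..N) with N=7, A=1.1 = 0.0001

0.0001


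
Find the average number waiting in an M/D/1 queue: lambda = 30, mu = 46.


M/D/1: Lq = rho^2 / (2*(1-rho)) where rho = 30/46; Lq = 0.61

0.61


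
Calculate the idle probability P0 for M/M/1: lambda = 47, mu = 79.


P0 = 1 - rho = 1 - 47/79 = 0.4051

0.4051


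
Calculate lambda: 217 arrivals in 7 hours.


lambda = total arrivals / time = 217 / 7 = 31.0 per hour

31.0 per hour


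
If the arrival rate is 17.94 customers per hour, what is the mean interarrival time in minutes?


Mean interarrival time = 60/lambda = 60/17.94 = 3.34 minutes

3.34 minutes


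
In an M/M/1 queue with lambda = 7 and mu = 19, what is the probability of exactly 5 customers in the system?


rho = 7/19; P(n) = (1-rho)*rho^n = (1-7/19)*(7/19)^5 = 0.0043

0.0043


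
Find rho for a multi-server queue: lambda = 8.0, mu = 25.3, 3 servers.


rho = lambda / (c * mu) = 8.0 / (3 * 25.3) = 0.1054

0.1054


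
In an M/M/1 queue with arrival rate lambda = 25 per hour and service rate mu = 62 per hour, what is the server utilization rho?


rho = lambda/mu = 25/62 = 0.4032

0.4032


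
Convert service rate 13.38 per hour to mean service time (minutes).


Mean service time = 60/mu = 60/13.38 = 4.48 minutes

4.48 minutes


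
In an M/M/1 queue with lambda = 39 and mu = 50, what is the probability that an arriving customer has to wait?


P(wait) = rho = lambda/mu = 39/50 = 0.78

0.78


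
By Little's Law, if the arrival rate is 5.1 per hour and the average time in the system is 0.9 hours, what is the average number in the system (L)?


L = lambda * W = 5.1 * 0.9 = 4.59

4.59


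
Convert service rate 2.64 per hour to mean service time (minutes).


Mean service time = 60/mu = 60/2.64 = 22.73 minutes

22.73 minutes


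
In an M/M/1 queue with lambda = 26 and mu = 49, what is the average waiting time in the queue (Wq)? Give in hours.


rho = 26/49; Wq = rho/(mu - lambda) = 0.0231 hours

0.0231 hours


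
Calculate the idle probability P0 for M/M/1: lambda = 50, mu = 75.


P0 = 1 - rho = 1 - 50/75 = 0.3333

0.3333


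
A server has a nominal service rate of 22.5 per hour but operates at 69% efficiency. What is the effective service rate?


Effective rate = mu * efficiency = 22.5 * 0.69 = 15.53 per hour

15.53 per hour


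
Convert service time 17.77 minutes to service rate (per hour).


mu = 60 / avg_service_time = 60 / 17.77 = 3.38 per hour

3.38 per hour


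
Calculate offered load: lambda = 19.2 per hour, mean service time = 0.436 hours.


Offered load a = lambda * E[S] = 19.2 * 0.436 = 8.37 Erlangs

8.37 Erlangs


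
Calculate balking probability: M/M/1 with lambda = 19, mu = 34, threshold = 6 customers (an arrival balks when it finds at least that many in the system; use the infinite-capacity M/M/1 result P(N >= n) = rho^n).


P(N >= 6) = rho^6 = (19/34)^6 = 0.0305

0.0305


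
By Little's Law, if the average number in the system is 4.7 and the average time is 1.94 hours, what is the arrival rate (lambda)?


lambda = L / W = 4.7 / 1.94 = 2.42 per hour

2.42 per hour


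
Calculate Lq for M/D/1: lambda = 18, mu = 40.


M/D/1: Lq = rho^2 / (2*(1-rho)) where rho = 18/40; Lq = 0.18

0.18


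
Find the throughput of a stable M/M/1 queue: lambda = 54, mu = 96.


For a stable queue (lambda < mu), throughput = lambda = 54 per hour

54 per hour


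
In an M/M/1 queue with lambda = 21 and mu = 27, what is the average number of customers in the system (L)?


rho = 21/27; L = rho/(1-rho) = 3.5

3.5


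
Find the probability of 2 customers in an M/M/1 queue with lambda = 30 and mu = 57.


rho = 30/57; P(n) = (1-rho)*rho^n = (1-30/57)*(30/57)^2 = 0.1312

0.1312


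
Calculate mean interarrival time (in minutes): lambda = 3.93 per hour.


Mean interarrival time = 60/lambda = 60/3.93 = 15.27 minutes

15.27 minutes


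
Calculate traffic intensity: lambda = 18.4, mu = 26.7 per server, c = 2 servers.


rho = lambda / (c * mu) = 18.4 / (2 * 26.7) = 0.3446

0.3446


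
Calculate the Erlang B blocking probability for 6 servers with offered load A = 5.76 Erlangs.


B(N,A) = (A^N/N!) / sum(A^k/k!, k=0..N) with N=6, A=5.76 = 0.2479

0.2479


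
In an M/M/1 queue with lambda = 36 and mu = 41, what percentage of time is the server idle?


Idle fraction = (1 - rho) * 100 = (1 - 36/41) * 100 = 12.2%

12.2%


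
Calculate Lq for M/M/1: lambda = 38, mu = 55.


rho = 38/55; Lq = rho^2/(1-rho) = 1.54

1.54


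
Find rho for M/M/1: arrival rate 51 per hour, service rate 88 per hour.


rho = lambda/mu = 51/88 = 0.5795

0.5795


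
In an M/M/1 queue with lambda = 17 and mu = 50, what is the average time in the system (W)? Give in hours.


W = 1/(mu - lambda) = 1/(50 - 17) = 0.0303 hours

0.0303 hours


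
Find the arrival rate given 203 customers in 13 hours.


lambda = total arrivals / time = 203 / 13 = 15.62 per hour

15.62 per hour


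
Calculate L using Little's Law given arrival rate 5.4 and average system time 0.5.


L = lambda * W = 5.4 * 0.5 = 2.7

2.7


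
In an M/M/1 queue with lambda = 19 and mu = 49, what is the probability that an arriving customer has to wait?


P(wait) = rho = lambda/mu = 19/49 = 0.3878

0.3878


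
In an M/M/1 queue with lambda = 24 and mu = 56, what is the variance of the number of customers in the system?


rho = 24/56; Var(N) = rho/(1-rho)^2 = 1.31

1.31


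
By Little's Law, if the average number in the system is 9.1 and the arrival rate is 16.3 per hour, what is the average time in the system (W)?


W = L / lambda = 9.1 / 16.3 = 0.5583 hours

0.5583 hours


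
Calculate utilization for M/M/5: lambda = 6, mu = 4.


rho = lambda/(c*mu) = 6/(5*4) = 0.3

0.3


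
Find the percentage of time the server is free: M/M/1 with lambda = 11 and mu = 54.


Idle fraction = (1 - rho) * 100 = (1 - 11/54) * 100 = 79.6%

79.6%


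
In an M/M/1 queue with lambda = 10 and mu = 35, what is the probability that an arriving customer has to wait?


P(wait) = rho = lambda/mu = 10/35 = 0.2857

0.2857


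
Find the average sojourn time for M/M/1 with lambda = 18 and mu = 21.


W = 1/(mu - lambda) = 1/(21 - 18) = 0.3333 hours

0.3333 hours


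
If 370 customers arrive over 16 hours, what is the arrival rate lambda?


lambda = total arrivals / time = 370 / 16 = 23.13 per hour

23.13 per hour


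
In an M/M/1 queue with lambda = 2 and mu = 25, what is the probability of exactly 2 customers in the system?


rho = 2/25; P(n) = (1-rho)*rho^n = (1-2/25)*(2/25)^2 = 0.0059

0.0059


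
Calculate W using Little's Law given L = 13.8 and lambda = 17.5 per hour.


W = L / lambda = 13.8 / 17.5 = 0.7886 hours

0.7886 hours


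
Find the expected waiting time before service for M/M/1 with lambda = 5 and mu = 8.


rho = 5/8; Wq = rho/(mu - lambda) = 0.2083 hours

0.2083 hours


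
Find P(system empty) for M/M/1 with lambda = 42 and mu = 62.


P0 = 1 - rho = 1 - 42/62 = 0.3226

0.3226


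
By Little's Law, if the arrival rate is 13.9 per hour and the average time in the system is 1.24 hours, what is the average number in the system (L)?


L = lambda * W = 13.9 * 1.24 = 17.24

17.24


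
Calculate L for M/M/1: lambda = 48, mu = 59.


rho = 48/59; L = rho/(1-rho) = 4.36

4.36


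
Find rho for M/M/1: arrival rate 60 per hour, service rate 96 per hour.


rho = lambda/mu = 60/96 = 0.625

0.625


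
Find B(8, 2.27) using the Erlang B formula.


B(N,A) = (A^N/N!) / sum(A^k/k!, k=0..N) with N=8, A=2.27 = 0.0018

0.0018


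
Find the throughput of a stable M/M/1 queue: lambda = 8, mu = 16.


For a stable queue (lambda < mu), throughput = lambda = 8 per hour

8 per hour


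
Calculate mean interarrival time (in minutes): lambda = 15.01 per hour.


Mean interarrival time = 60/lambda = 60/15.01 = 4.0 minutes

4.0 minutes


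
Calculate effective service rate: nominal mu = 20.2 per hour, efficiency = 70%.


Effective rate = mu * efficiency = 20.2 * 0.7 = 14.14 per hour

14.14 per hour


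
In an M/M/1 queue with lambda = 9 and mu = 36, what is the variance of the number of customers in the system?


rho = 9/36; Var(N) = rho/(1-rho)^2 = 0.44

0.44


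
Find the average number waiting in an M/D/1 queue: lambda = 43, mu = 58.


M/D/1: Lq = rho^2 / (2*(1-rho)) where rho = 43/58; Lq = 1.06

1.06


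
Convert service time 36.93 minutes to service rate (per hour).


mu = 60 / avg_service_time = 60 / 36.93 = 1.62 per hour

1.62 per hour


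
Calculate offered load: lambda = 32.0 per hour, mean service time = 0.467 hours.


Offered load a = lambda * E[S] = 32.0 * 0.467 = 14.94 Erlangs

14.94 Erlangs


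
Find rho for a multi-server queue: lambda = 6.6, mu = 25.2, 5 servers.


rho = lambda / (c * mu) = 6.6 / (5 * 25.2) = 0.0524

0.0524


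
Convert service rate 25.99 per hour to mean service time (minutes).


Mean service time = 60/mu = 60/25.99 = 2.31 minutes

2.31 minutes


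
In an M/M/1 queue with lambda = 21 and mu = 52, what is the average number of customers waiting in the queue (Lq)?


rho = 21/52; Lq = rho^2/(1-rho) = 0.27

0.27


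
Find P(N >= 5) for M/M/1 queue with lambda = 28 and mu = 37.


P(N >= 5) = rho^5 = (28/37)^5 = 0.2482

0.2482


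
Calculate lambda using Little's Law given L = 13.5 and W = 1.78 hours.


lambda = L / W = 13.5 / 1.78 = 7.58 per hour

7.58 per hour


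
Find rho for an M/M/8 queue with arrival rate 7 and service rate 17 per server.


rho = lambda/(c*mu) = 7/(8*17) = 0.0515

0.0515


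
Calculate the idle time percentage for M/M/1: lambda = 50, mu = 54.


Idle fraction = (1 - rho) * 100 = (1 - 50/54) * 100 = 7.4%

7.4%


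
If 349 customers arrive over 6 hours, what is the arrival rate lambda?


lambda = total arrivals / time = 349 / 6 = 58.17 per hour

58.17 per hour


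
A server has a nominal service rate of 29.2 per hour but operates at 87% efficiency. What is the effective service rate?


Effective rate = mu * efficiency = 29.2 * 0.87 = 25.4 per hour

25.4 per hour


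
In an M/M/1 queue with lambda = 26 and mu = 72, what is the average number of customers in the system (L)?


rho = 26/72; L = rho/(1-rho) = 0.57

0.57


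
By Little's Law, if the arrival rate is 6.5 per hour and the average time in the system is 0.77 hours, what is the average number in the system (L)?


L = lambda * W = 6.5 * 0.77 = 5.01

5.01


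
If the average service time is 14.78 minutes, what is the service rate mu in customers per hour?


mu = 60 / avg_service_time = 60 / 14.78 = 4.06 per hour

4.06 per hour


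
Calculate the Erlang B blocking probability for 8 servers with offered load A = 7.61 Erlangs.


B(N,A) = (A^N/N!) / sum(A^k/k!, k=0..N) with N=8, A=7.61 = 0.2137

0.2137


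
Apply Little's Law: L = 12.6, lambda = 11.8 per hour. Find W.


W = L / lambda = 12.6 / 11.8 = 1.0678 hours

1.0678 hours


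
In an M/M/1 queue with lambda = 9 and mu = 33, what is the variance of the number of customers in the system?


rho = 9/33; Var(N) = rho/(1-rho)^2 = 0.52

0.52


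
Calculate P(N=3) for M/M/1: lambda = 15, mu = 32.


rho = 15/32; P(n) = (1-rho)*rho^n = (1-15/32)*(15/32)^3 = 0.0547

0.0547


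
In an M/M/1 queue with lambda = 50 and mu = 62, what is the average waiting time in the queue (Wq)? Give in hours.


rho = 50/62; Wq = rho/(mu - lambda) = 0.0672 hours

0.0672 hours


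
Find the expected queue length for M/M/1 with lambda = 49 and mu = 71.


rho = 49/71; Lq = rho^2/(1-rho) = 1.54

1.54


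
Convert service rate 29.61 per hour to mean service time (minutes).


Mean service time = 60/mu = 60/29.61 = 2.03 minutes

2.03 minutes


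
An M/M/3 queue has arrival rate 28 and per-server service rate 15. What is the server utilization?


rho = lambda/(c*mu) = 28/(3*15) = 0.6222

0.6222


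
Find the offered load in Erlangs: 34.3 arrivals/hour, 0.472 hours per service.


Offered load a = lambda * E[S] = 34.3 * 0.472 = 16.19 Erlangs

16.19 Erlangs


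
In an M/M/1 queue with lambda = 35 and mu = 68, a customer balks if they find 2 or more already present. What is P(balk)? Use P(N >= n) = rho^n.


P(N >= 2) = rho^2 = (35/68)^2 = 0.2649

0.2649


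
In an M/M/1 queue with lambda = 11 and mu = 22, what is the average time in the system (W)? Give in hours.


W = 1/(mu - lambda) = 1/(22 - 11) = 0.0909 hours

0.0909 hours


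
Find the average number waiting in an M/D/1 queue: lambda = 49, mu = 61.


M/D/1: Lq = rho^2 / (2*(1-rho)) where rho = 49/61; Lq = 1.64

1.64


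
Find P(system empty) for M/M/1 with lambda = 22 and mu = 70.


P0 = 1 - rho = 1 - 22/70 = 0.6857

0.6857


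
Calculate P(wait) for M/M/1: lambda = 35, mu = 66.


P(wait) = rho = lambda/mu = 35/66 = 0.5303

0.5303


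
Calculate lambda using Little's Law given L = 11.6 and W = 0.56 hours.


lambda = L / W = 11.6 / 0.56 = 20.71 per hour

20.71 per hour


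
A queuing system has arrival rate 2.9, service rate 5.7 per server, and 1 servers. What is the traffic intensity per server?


rho = lambda / (c * mu) = 2.9 / (1 * 5.7) = 0.5088

0.5088


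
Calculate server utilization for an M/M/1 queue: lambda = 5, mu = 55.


rho = lambda/mu = 5/55 = 0.0909

0.0909


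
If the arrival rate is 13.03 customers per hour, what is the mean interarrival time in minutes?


Mean interarrival time = 60/lambda = 60/13.03 = 4.6 minutes

4.6 minutes


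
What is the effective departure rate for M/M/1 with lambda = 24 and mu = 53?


For a stable queue (lambda < mu), throughput = lambda = 24 per hour

24 per hour


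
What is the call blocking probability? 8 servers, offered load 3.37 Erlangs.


B(N,A) = (A^N/N!) / sum(A^k/k!, k=0..N) with N=8, A=3.37 = 0.0143

0.0143


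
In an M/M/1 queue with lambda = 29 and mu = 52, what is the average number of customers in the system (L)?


rho = 29/52; L = rho/(1-rho) = 1.26

1.26


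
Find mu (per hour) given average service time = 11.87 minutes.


mu = 60 / avg_service_time = 60 / 11.87 = 5.05 per hour

5.05 per hour


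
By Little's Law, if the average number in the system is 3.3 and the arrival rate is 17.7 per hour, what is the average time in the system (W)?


W = L / lambda = 3.3 / 17.7 = 0.1864 hours

0.1864 hours


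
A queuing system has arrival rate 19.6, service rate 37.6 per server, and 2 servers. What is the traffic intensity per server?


rho = lambda / (c * mu) = 19.6 / (2 * 37.6) = 0.2606

0.2606


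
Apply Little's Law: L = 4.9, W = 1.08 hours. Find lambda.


lambda = L / W = 4.9 / 1.08 = 4.54 per hour

4.54 per hour


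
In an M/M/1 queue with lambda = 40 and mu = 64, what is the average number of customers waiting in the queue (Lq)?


rho = 40/64; Lq = rho^2/(1-rho) = 1.04

1.04


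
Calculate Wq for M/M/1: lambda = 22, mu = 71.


rho = 22/71; Wq = rho/(mu - lambda) = 0.0063 hours

0.0063 hours


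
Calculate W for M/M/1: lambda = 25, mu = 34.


W = 1/(mu - lambda) = 1/(34 - 25) = 0.1111 hours

0.1111 hours


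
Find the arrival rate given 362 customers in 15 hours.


lambda = total arrivals / time = 362 / 15 = 24.13 per hour

24.13 per hour


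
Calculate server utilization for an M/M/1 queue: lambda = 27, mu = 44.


rho = lambda/mu = 27/44 = 0.6136

0.6136


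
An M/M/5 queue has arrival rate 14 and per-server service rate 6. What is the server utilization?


rho = lambda/(c*mu) = 14/(5*6) = 0.4667

0.4667


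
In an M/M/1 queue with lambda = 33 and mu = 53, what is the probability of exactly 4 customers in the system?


rho = 33/53; P(n) = (1-rho)*rho^n = (1-33/53)*(33/53)^4 = 0.0567

0.0567


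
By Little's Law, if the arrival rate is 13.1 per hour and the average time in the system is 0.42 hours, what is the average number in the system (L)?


L = lambda * W = 13.1 * 0.42 = 5.5

5.5


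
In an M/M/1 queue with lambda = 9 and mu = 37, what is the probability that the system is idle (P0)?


P0 = 1 - rho = 1 - 9/37 = 0.7568

0.7568


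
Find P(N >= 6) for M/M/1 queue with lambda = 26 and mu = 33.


P(N >= 6) = rho^6 = (26/33)^6 = 0.2392

0.2392


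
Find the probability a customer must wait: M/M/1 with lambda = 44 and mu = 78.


P(wait) = rho = lambda/mu = 44/78 = 0.5641

0.5641


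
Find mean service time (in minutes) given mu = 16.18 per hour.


Mean service time = 60/mu = 60/16.18 = 3.71 minutes

3.71 minutes


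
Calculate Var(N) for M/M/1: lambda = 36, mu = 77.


rho = 36/77; Var(N) = rho/(1-rho)^2 = 1.65

1.65


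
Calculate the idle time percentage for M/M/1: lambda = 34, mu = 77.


Idle fraction = (1 - rho) * 100 = (1 - 34/77) * 100 = 55.8%

55.8%


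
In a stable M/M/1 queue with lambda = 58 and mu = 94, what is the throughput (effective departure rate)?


For a stable queue (lambda < mu), throughput = lambda = 58 per hour

58 per hour


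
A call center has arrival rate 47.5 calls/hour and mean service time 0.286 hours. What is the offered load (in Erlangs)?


Offered load a = lambda * E[S] = 47.5 * 0.286 = 13.59 Erlangs

13.59 Erlangs


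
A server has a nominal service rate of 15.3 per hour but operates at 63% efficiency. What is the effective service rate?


Effective rate = mu * efficiency = 15.3 * 0.63 = 9.64 per hour

9.64 per hour


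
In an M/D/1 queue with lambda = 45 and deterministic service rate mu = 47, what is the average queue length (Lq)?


M/D/1: Lq = rho^2 / (2*(1-rho)) where rho = 45/47; Lq = 10.77

10.77


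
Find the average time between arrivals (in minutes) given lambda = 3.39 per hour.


Mean interarrival time = 60/lambda = 60/3.39 = 17.7 minutes

17.7 minutes


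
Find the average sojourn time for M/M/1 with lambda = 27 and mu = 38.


W = 1/(mu - lambda) = 1/(38 - 27) = 0.0909 hours

0.0909 hours


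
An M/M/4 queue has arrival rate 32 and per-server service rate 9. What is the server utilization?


rho = lambda/(c*mu) = 32/(4*9) = 0.8889

0.8889


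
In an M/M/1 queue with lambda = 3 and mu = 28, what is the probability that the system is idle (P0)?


P0 = 1 - rho = 1 - 3/28 = 0.8929

0.8929


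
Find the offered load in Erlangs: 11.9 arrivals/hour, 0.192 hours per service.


Offered load a = lambda * E[S] = 11.9 * 0.192 = 2.28 Erlangs

2.28 Erlangs


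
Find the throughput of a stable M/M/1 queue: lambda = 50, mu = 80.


For a stable queue (lambda < mu), throughput = lambda = 50 per hour

50 per hour


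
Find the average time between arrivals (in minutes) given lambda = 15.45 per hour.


Mean interarrival time = 60/lambda = 60/15.45 = 3.88 minutes

3.88 minutes


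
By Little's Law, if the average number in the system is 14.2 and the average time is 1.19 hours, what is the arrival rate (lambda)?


lambda = L / W = 14.2 / 1.19 = 11.93 per hour

11.93 per hour


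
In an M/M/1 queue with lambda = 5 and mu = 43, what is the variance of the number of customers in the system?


rho = 5/43; Var(N) = rho/(1-rho)^2 = 0.15

0.15


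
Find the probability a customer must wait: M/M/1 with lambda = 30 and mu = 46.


P(wait) = rho = lambda/mu = 30/46 = 0.6522

0.6522


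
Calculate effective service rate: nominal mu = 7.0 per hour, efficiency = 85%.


Effective rate = mu * efficiency = 7.0 * 0.85 = 5.95 per hour

5.95 per hour


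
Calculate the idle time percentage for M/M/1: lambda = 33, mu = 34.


Idle fraction = (1 - rho) * 100 = (1 - 33/34) * 100 = 2.9%

2.9%


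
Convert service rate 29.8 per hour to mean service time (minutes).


Mean service time = 60/mu = 60/29.8 = 2.01 minutes

2.01 minutes


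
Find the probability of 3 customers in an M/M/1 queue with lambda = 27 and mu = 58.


rho = 27/58; P(n) = (1-rho)*rho^n = (1-27/58)*(27/58)^3 = 0.0539

0.0539


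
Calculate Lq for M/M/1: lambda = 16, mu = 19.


rho = 16/19; Lq = rho^2/(1-rho) = 4.49

4.49


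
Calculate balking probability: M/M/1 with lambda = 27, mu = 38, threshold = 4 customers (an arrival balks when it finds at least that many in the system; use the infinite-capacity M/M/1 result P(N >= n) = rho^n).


P(N >= 4) = rho^4 = (27/38)^4 = 0.2549

0.2549


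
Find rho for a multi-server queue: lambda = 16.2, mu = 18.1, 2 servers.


rho = lambda / (c * mu) = 16.2 / (2 * 18.1) = 0.4475

0.4475


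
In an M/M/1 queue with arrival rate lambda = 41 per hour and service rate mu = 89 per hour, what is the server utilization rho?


rho = lambda/mu = 41/89 = 0.4607

0.4607


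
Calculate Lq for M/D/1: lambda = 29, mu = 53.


M/D/1: Lq = rho^2 / (2*(1-rho)) where rho = 29/53; Lq = 0.33

0.33


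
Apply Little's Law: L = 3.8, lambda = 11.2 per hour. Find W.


W = L / lambda = 3.8 / 11.2 = 0.3393 hours

0.3393 hours


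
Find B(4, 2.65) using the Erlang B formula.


B(N,A) = (A^N/N!) / sum(A^k/k!, k=0..N) with N=4, A=2.65 = 0.1668

0.1668


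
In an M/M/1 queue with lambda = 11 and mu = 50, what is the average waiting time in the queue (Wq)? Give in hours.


rho = 11/50; Wq = rho/(mu - lambda) = 0.0056 hours

0.0056 hours


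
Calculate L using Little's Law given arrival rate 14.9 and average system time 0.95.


L = lambda * W = 14.9 * 0.95 = 14.16

14.16


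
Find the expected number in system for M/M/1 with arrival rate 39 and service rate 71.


rho = 39/71; L = rho/(1-rho) = 1.22

1.22


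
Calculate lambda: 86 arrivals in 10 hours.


lambda = total arrivals / time = 86 / 10 = 8.6 per hour

8.6 per hour


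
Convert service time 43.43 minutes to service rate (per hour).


mu = 60 / avg_service_time = 60 / 43.43 = 1.38 per hour

1.38 per hour


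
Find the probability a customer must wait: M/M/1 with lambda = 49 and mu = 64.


P(wait) = rho = lambda/mu = 49/64 = 0.7656

0.7656


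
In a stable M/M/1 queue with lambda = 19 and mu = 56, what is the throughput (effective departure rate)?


For a stable queue (lambda < mu), throughput = lambda = 19 per hour

19 per hour


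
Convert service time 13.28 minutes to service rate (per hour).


mu = 60 / avg_service_time = 60 / 13.28 = 4.52 per hour

4.52 per hour


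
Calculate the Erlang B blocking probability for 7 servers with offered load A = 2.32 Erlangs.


B(N,A) = (A^N/N!) / sum(A^k/k!, k=0..N) with N=7, A=2.32 = 0.0071

0.0071


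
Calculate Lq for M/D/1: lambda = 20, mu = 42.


M/D/1: Lq = rho^2 / (2*(1-rho)) where rho = 20/42; Lq = 0.22

0.22


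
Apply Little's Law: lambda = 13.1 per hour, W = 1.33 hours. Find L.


L = lambda * W = 13.1 * 1.33 = 17.42

17.42


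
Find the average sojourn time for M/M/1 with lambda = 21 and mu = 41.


W = 1/(mu - lambda) = 1/(41 - 21) = 0.05 hours

0.05 hours


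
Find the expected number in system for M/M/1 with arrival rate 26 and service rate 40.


rho = 26/40; L = rho/(1-rho) = 1.86

1.86


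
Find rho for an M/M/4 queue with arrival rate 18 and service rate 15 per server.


rho = lambda/(c*mu) = 18/(4*15) = 0.3

0.3


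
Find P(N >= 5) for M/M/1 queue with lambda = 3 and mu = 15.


P(N >= 5) = rho^5 = (3/15)^5 = 0.0003

0.0003


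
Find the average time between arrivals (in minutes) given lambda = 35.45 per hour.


Mean interarrival time = 60/lambda = 60/35.45 = 1.69 minutes

1.69 minutes


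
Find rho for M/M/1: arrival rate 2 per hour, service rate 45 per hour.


rho = lambda/mu = 2/45 = 0.0444

0.0444


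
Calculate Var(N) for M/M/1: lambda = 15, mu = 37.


rho = 15/37; Var(N) = rho/(1-rho)^2 = 1.15

1.15


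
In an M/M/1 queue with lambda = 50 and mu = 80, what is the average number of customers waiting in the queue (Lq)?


rho = 50/80; Lq = rho^2/(1-rho) = 1.04

1.04


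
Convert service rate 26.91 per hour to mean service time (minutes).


Mean service time = 60/mu = 60/26.91 = 2.23 minutes

2.23 minutes


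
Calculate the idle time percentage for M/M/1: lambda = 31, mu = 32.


Idle fraction = (1 - rho) * 100 = (1 - 31/32) * 100 = 3.1%

3.1%


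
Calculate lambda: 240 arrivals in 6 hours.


lambda = total arrivals / time = 240 / 6 = 40.0 per hour

40.0 per hour


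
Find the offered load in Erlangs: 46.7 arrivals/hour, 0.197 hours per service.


Offered load a = lambda * E[S] = 46.7 * 0.197 = 9.2 Erlangs

9.2 Erlangs


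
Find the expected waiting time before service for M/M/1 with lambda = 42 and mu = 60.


rho = 42/60; Wq = rho/(mu - lambda) = 0.0389 hours

0.0389 hours


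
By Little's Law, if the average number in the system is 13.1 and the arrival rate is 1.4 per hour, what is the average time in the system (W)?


W = L / lambda = 13.1 / 1.4 = 9.3571 hours

9.3571 hours


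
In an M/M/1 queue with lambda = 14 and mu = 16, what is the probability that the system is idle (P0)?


P0 = 1 - rho = 1 - 14/16 = 0.125

0.125


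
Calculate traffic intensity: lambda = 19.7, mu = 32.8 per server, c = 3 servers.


rho = lambda / (c * mu) = 19.7 / (3 * 32.8) = 0.2002

0.2002


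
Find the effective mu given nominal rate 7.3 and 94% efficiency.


Effective rate = mu * efficiency = 7.3 * 0.94 = 6.86 per hour

6.86 per hour
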